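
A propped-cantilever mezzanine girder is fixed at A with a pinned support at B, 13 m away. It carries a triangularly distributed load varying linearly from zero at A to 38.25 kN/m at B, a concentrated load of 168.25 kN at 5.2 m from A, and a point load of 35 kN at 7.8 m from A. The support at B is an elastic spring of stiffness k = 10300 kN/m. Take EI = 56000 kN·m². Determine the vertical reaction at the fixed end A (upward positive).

R_A = 266.4 kN

Take the reaction at B as the redundant and release it; the primary structure is a cantilever fixed at A.
Primary-structure tip deflection at B by superposition:
  triangular load, peak 38.25 at the free end: 11w₀L⁴/(120EI) = 100142/EI
  point load 168.25 at a = 5.2: Pa²(3L − a)/(6EI) = 25629/EI
  point load 35 at a = 7.8: Pa²(3L − a)/(6EI) = 11073/EI
  δ_0 = 136844/EI
Tip deflection under a unit load at B: L³/(3EI) = 732.3/EI.
With EI = 56000 kN·m²: δ_0 = 2.4436 m and δ_{BB} = 0.013077 m/kN.
Compatibility — the spring shortens by R_B/k under the reaction it provides: δ_0 − R_B·δ_{BB} = R_B/k. With 1/k = 0.000097 m/kN, R_B = δ_0 / (δ_{BB} + 1/k) = 2.4436 / (0.013077 + 0.000097) = 185.5 kN.
Vertical equilibrium: R_A = ΣP − R_B = 451.9 − 185.5 = 266.4 kN.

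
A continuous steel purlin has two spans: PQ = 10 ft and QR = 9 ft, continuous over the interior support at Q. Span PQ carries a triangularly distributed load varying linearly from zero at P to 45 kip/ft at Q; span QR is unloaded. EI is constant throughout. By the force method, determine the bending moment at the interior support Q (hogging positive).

M_Q = 157.9 kip·ft

Release continuity at Q by inserting a hinge; the redundant is the internal moment M_Q. The primary structure is two simply-supported spans PQ and QR.
End slopes at the hinge Q, treating each span as simply supported:
  span PQ: triangular load, peak 45: w₀L³/(45EI) = 1000/EI
  relative rotation θ_0 = (1000 + 0)/EI = 1000/EI
A unit hogging moment at Q produces rotation L₁/(3EI) + L₂/(3EI) = 6.333/EI.
Compatibility: M_Q·(L₁+L₂)/(3EI) = θ_0, giving M_Q = 157.9 kip·ft (hogging).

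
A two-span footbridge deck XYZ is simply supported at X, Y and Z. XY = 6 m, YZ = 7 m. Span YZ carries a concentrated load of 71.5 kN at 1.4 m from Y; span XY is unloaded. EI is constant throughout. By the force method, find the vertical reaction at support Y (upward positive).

R_Y = 69.21 kN

Take M_Y as the redundant. Released structure: two simple spans XY and YZ with a hinge at Y.
Discontinuity in slope at Y on the released structure — sum the simple-span end rotations:
  span YZ: point load 71.5 at a = 1.4: Pab(L + b)/(6LEI) = 168.2/EI
  relative rotation θ_0 = (0 + 168.2)/EI = 168.2/EI
A unit hogging moment at Y produces rotation L₁/(3EI) + L₂/(3EI) = 4.333/EI.
Slope continuity at Y: θ_0 = M_Y·4.333/EI, so M_Y = 168.2/4.333 = 38.81 kN·m (hogging).
Span XY, ΣM about X with M_Y applied at Y: R_Y^{XY}·6 = 0 + 38.81, so R_Y^{XY} = 6.468 kN and R_X = 0 − 6.468 = -6.468 kN.
Span YZ, ΣM about Z: R_Y^{YZ}·7 = 400.4 + 38.81, so R_Y^{YZ} = 62.74 kN and R_Z = 71.5 − 62.74 = 8.756 kN.
R_Y = 6.468 + 62.74 = 69.21 kN.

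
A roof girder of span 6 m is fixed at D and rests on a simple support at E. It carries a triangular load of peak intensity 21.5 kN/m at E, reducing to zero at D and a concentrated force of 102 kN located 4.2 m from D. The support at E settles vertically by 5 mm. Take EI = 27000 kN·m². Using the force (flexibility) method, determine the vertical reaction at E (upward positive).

Choose R_E as the redundant. The primary structure is the cantilever fixed at D.
Free-end deflection of the primary structure under the applied loading (downward +):
  triangular load, peak 21.5 at the free end: 11w₀L⁴/(120EI) = 2554/EI
  point load 102 at a = 4.2: Pa²(3L − a)/(6EI) = 4138/EI
  δ_0 = 6693/EI
Flexibility coefficient — unit upward force at E: δ_{EE} = L³/(3EI) = 72/EI.
With EI = 27000 kN·m²: δ_0 = 0.24787 m and δ_{EE} = 0.002667 m/kN.
Compatibility — the beam at E must follow the support down by 0.005 m: δ_0 − R_E·δ_{EE} = 0.005, so R_E = (0.24787 − 0.005)/0.002667 = 91.08 kN.

R_E = 91.08 kN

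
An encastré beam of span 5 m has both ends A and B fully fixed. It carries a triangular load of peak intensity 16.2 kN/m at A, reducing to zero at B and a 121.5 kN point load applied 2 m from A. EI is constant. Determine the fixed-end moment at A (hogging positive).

Release both end moments; the primary structure is a simply-supported span AB with redundants M_A and M_B.
Simple-span end rotations at A and B under the given loads:
  at A: triangular load, peak 16.2: w₀L³/(45EI) = 45/EI
  at B: triangular load, peak 16.2: 7w₀L³/(360EI) = 39.38/EI
  at A: point load 121.5 at a = 2: Pab(L + b)/(6LEI) = 194.4/EI
  at B: point load 121.5 at a = 2: Pab(L + a)/(6LEI) = 170.1/EI
  θ_A0 = 239.4/EI,  θ_B0 = 209.5/EI
Flexibility coefficients: a unit moment at one end gives L/(3EI) there and L/(6EI) at the far end, so f₁₁ = f₂₂ = 1.667/EI and f₁₂ = f₂₁ = 0.8333/EI.
Compatibility — zero rotation at each built-in end:
  1.667 M_A + 0.8333 M_B = 239.4
  0.8333 M_A + 1.667 M_B = 209.5
Solving the pair gives M_A = 107.7 kN·m and M_B = 71.82 kN·m (hogging).

M_A = 107.7 kN·m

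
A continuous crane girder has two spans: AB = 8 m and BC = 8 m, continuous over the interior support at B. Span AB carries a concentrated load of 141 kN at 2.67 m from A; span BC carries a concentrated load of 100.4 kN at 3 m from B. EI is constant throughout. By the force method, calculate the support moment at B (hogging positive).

Take M_B as the redundant. Released structure: two simple spans AB and BC with a hinge at B.
Discontinuity in slope at B on the released structure — sum the simple-span end rotations:
  span AB: point load 141 at a = 2.67: Pab(L + a)/(6LEI) = 446/EI
  span BC: point load 100.4 at a = 3: Pab(L + b)/(6LEI) = 407.9/EI
  relative rotation θ_0 = (446 + 407.9)/EI = 853.9/EI
A unit hogging moment at B produces rotation L₁/(3EI) + L₂/(3EI) = 5.333/EI.
Slope continuity at B: θ_0 = M_B·5.333/EI, so M_B = 853.9/5.333 = 160.1 kN·m (hogging).

M_B = 160.1 kN·m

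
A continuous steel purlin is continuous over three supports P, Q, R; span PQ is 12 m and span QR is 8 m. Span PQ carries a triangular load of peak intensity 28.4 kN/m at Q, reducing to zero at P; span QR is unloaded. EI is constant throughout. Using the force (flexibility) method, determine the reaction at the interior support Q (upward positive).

R_Q = 147.7 kN

Insert a hinge at Q; M_Q is the redundant, and each span becomes simply supported.
Rotations at Q on the released spans (each span's end-slope, ×1/EI):
  span PQ: triangular load, peak 28.4: w₀L³/(45EI) = 1091/EI
  relative rotation θ_0 = (1091 + 0)/EI = 1091/EI
A unit hogging moment at Q produces rotation L₁/(3EI) + L₂/(3EI) = 6.667/EI.
Slope continuity at Q: θ_0 = M_Q·6.667/EI, so M_Q = 1091/6.667 = 163.6 kN·m (hogging).
Span PQ, ΣM about P with M_Q applied at Q: R_Q^{PQ}·12 = 1363 + 163.6, so R_Q^{PQ} = 127.2 kN and R_P = 170.4 − 127.2 = 43.17 kN.
Span QR, ΣM about R: R_Q^{QR}·8 = 0 + 163.6, so R_Q^{QR} = 20.45 kN and R_R = 0 − 20.45 = -20.45 kN.
R_Q = 127.2 + 20.45 = 147.7 kN.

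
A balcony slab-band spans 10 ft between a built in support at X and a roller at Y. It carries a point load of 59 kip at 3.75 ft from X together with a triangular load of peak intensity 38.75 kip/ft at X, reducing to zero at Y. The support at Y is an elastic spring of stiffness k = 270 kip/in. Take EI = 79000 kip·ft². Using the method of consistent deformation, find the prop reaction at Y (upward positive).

Take the reaction at Y as the redundant and release it; the primary structure is a cantilever fixed at X.
Downward deflection at the released point Y due to the loads:
  point load 59 at a = 3.75: Pa²(3L − a)/(6EI) = 3630/EI
  triangular load, peak 38.75 at the fixed end: w₀L⁴/(30EI) = 12917/EI
  δ_0 = 16547/EI
Tip deflection under a unit load at Y: L³/(3EI) = 333.3/EI.
With EI = 79000 kip·ft²: δ_0 = 0.20945 ft and δ_{YY} = 0.004219 ft/kip.
Compatibility — the spring shortens by R_Y/k under the reaction it provides: δ_0 − R_Y·δ_{YY} = R_Y/k. With 1/k = 1/(270×12) ft/kip = 0.000309 ft/kip, R_Y = δ_0 / (δ_{YY} + 1/k) = 0.20945 / (0.004219 + 0.000309) = 46.26 kip.

R_Y = 46.26 kip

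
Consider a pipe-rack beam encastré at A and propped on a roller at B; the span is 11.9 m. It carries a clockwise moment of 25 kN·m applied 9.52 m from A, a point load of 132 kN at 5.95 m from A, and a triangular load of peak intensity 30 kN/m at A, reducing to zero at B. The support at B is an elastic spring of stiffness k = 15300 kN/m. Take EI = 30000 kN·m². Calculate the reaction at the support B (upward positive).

Take the reaction at B as the redundant and release it; the primary structure is a cantilever fixed at A.
Free-end deflection of the primary structure under the applied loading (downward +):
  clockwise couple 25 at a = 9.52: M₀a(2L − a)/(2EI) = 1699/EI
  point load 132 at a = 5.95: Pa²(3L − a)/(6EI) = 23171/EI
  triangular load, peak 30 at the fixed end: w₀L⁴/(30EI) = 20053/EI
  δ_0 = 44924/EI
Tip deflection under a unit load at B: L³/(3EI) = 561.7/EI.
With EI = 30000 kN·m²: δ_0 = 1.4975 m and δ_{BB} = 0.018724 m/kN.
Compatibility — the spring shortens by R_B/k under the reaction it provides: δ_0 − R_B·δ_{BB} = R_B/k. With 1/k = 0.000065 m/kN, R_B = δ_0 / (δ_{BB} + 1/k) = 1.4975 / (0.018724 + 0.000065) = 79.7 kN.

R_B = 79.7 kN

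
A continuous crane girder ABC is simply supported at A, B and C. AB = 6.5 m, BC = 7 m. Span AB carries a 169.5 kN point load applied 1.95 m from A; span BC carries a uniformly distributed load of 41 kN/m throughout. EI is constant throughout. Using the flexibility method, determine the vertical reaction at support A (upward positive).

R_A = 87.48 kN

Take M_B as the redundant. Released structure: two simple spans AB and BC with a hinge at B.
Rotations at B on the released spans (each span's end-slope, ×1/EI):
  span AB: point load 169.5 at a = 1.95: Pab(L + a)/(6LEI) = 325.8/EI
  span BC: UDL 41: wL³/(24EI) = 586/EI
  relative rotation θ_0 = (325.8 + 586)/EI = 911.8/EI
A unit hogging moment at B produces rotation L₁/(3EI) + L₂/(3EI) = 4.5/EI.
Slope continuity at B: θ_0 = M_B·4.5/EI, so M_B = 911.8/4.5 = 202.6 kN·m (hogging).
Span AB, ΣM about A with M_B applied at B: R_B^{AB}·6.5 = 330.5 + 202.6, so R_B^{AB} = 82.02 kN and R_A = 169.5 − 82.02 = 87.48 kN.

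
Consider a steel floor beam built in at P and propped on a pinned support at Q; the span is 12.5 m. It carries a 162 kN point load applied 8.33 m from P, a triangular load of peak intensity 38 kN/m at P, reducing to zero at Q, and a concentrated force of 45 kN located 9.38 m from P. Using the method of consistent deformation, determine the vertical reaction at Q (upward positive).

Remove the prop at Q; the released (primary) structure is a cantilever built in at P.
Deflection at Q on the released cantilever, summing each load's contribution:
  point load 162 at a = 8.33: Pa²(3L − a)/(6EI) = 54650/EI
  triangular load, peak 38 at the fixed end: w₀L⁴/(30EI) = 30924/EI
  point load 45 at a = 9.38: Pa²(3L − a)/(6EI) = 18556/EI
  δ_0 = 104130/EI
Tip deflection under a unit load at Q: L³/(3EI) = 651/EI.
Compatibility at Q: δ_0 − R_Q·δ_{QQ} = 0, so R_Q = 104130/651 = 159.9 kN.

R_Q = 159.9 kN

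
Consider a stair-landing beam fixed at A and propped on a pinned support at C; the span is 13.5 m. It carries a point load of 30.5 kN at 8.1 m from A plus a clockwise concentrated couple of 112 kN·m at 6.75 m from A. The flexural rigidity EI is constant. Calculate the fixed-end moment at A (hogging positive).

Remove the prop at C; the released (primary) structure is a cantilever built in at A.
Primary-structure tip deflection at C by superposition:
  point load 30.5 at a = 8.1: Pa²(3L − a)/(6EI) = 10806/EI
  clockwise couple 112 at a = 6.75: M₀a(2L − a)/(2EI) = 7654/EI
  δ_0 = 18460/EI
Flexibility coefficient — unit upward force at C: δ_{CC} = L³/(3EI) = 820.1/EI.
Compatibility at C: δ_0 − R_C·δ_{CC} = 0, so R_C = 18460/820.1 = 22.51 kN.
Moment equilibrium about A: M_A = Σ(load moments about A) − R_C·L = 359.1 − 22.51×13.5 = 55.17 kN·m.

M_A = 55.17 kN·m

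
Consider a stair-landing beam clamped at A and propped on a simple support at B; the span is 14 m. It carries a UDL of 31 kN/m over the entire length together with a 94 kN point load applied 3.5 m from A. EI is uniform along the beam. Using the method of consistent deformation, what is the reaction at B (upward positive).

R_B = 170.8 kN

Choose R_B as the redundant. The primary structure is the cantilever fixed at A.
Primary-structure tip deflection at B by superposition:
  UDL 31: wL⁴/(8EI) = 148862/EI
  point load 94 at a = 3.5: Pa²(3L − a)/(6EI) = 7389/EI
  δ_0 = 156251/EI
Tip deflection under a unit load at B: L³/(3EI) = 914.7/EI.
Compatibility at B: δ_0 − R_B·δ_{BB} = 0, so R_B = 156251/914.7 = 170.8 kN.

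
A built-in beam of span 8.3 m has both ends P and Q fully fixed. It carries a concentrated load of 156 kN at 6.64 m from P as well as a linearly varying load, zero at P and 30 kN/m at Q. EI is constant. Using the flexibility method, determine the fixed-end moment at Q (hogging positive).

M_Q = 269.1 kN·m

Take the two fixed-end moments M_P, M_Q as redundants; the released structure is the simple span PQ.
End rotations of the released simple span under the applied load (×1/EI):
  at P: point load 156 at a = 6.64: Pab(L + b)/(6LEI) = 343.9/EI
  at Q: point load 156 at a = 6.64: Pab(L + a)/(6LEI) = 515.8/EI
  at P: triangular load, peak 30: 7w₀L³/(360EI) = 333.5/EI
  at Q: triangular load, peak 30: w₀L³/(45EI) = 381.2/EI
  θ_P0 = 677.4/EI,  θ_Q0 = 897/EI
Flexibility coefficients: a unit moment at one end gives L/(3EI) there and L/(6EI) at the far end, so f₁₁ = f₂₂ = 2.767/EI and f₁₂ = f₂₁ = 1.383/EI.
Compatibility — zero rotation at each built-in end:
  2.767 M_P + 1.383 M_Q = 677.4
  1.383 M_P + 2.767 M_Q = 897
Solving the pair gives M_P = 110.3 kN·m and M_Q = 269.1 kN·m (hogging).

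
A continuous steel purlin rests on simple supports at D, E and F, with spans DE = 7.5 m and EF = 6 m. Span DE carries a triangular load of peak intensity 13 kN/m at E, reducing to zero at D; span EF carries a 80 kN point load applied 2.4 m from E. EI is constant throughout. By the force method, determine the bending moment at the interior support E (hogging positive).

Take M_E as the redundant. Released structure: two simple spans DE and EF with a hinge at E.
Rotations at E on the released spans (each span's end-slope, ×1/EI):
  span DE: triangular load, peak 13: w₀L³/(45EI) = 121.9/EI
  span EF: point load 80 at a = 2.4: Pab(L + b)/(6LEI) = 184.3/EI
  relative rotation θ_0 = (121.9 + 184.3)/EI = 306.2/EI
A unit hogging moment at E produces rotation L₁/(3EI) + L₂/(3EI) = 4.5/EI.
Slope continuity at E: θ_0 = M_E·4.5/EI, so M_E = 306.2/4.5 = 68.04 kN·m (hogging).

M_E = 68.04 kN·m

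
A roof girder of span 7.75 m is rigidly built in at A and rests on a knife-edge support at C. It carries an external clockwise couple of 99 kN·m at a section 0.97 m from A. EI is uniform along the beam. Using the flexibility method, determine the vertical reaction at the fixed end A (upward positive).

R_A = -4.496 kN

Take the reaction at C as the redundant and release it; the primary structure is a cantilever fixed at A.
Downward deflection at the released point C due to the loads:
  clockwise couple 99 at a = 0.97: M₀a(2L − a)/(2EI) = 697.7/EI
Flexibility coefficient — unit upward force at C: δ_{CC} = L³/(3EI) = 155.2/EI.
The prop prevents deflection at C: R_C = δ_0/δ_{CC} = 697.7/155.2 = 4.496 kN.
Vertical equilibrium: R_A = ΣP − R_C = 0 − 4.496 = -4.496 kN.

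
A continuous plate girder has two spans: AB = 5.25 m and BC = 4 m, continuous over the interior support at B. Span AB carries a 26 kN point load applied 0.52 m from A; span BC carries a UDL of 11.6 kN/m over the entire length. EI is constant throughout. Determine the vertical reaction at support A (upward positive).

Insert a hinge at B; M_B is the redundant, and each span becomes simply supported.
Discontinuity in slope at B on the released structure — sum the simple-span end rotations:
  span AB: point load 26 at a = 0.52: Pab(L + a)/(6LEI) = 11.71/EI
  span BC: UDL 11.6: wL³/(24EI) = 30.93/EI
  relative rotation θ_0 = (11.71 + 30.93)/EI = 42.65/EI
A unit hogging moment at B produces rotation L₁/(3EI) + L₂/(3EI) = 3.083/EI.
Slope continuity at B: θ_0 = M_B·3.083/EI, so M_B = 42.65/3.083 = 13.83 kN·m (hogging).
Span AB, ΣM about A with M_B applied at B: R_B^{AB}·5.25 = 13.52 + 13.83, so R_B^{AB} = 5.21 kN and R_A = 26 − 5.21 = 20.79 kN.

R_A = 20.79 kN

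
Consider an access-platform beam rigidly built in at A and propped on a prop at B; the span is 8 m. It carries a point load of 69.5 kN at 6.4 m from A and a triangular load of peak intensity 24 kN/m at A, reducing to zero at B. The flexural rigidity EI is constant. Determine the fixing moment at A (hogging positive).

Take the reaction at B as the redundant and release it; the primary structure is a cantilever fixed at A.
Downward deflection at the released point B due to the loads:
  point load 69.5 at a = 6.4: Pa²(3L − a)/(6EI) = 8350/EI
  triangular load, peak 24 at the fixed end: w₀L⁴/(30EI) = 3277/EI
  δ_0 = 11627/EI
Tip deflection under a unit load at B: L³/(3EI) = 170.7/EI.
The prop prevents deflection at B: R_B = δ_0/δ_{BB} = 11627/170.7 = 68.13 kN.
Moment equilibrium about A: M_A = Σ(load moments about A) − R_B·L = 700.8 − 68.13×8 = 155.8 kN·m.

M_A = 155.8 kN·m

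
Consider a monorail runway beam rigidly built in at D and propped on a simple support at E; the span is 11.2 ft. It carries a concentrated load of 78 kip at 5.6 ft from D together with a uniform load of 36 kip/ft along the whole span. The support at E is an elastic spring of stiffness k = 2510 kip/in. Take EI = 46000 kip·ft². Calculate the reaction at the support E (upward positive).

Choose R_E as the redundant. The primary structure is the cantilever fixed at D.
Free-end deflection of the primary structure under the applied loading (downward +):
  point load 78 at a = 5.6: Pa²(3L − a)/(6EI) = 11415/EI
  UDL 36: wL⁴/(8EI) = 70808/EI
  δ_0 = 82223/EI
Flexibility coefficient — unit upward force at E: δ_{EE} = L³/(3EI) = 468.3/EI.
With EI = 46000 kip·ft²: δ_0 = 1.7875 ft and δ_{EE} = 0.010181 ft/kip.
Compatibility — the spring shortens by R_E/k under the reaction it provides: δ_0 − R_E·δ_{EE} = R_E/k. With 1/k = 1/(2510×12) ft/kip = 0.000033 ft/kip, R_E = δ_0 / (δ_{EE} + 1/k) = 1.7875 / (0.010181 + 0.000033) = 175 kip.

R_E = 175 kip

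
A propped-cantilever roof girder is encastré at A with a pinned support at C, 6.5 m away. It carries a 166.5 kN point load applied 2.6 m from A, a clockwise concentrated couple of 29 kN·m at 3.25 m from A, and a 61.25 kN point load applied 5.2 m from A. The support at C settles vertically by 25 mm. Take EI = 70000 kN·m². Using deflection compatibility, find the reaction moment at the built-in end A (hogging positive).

Choose R_C as the redundant. The primary structure is the cantilever fixed at A.
Primary-structure tip deflection at C by superposition:
  point load 166.5 at a = 2.6: Pa²(3L − a)/(6EI) = 3170/EI
  clockwise couple 29 at a = 3.25: M₀a(2L − a)/(2EI) = 459.5/EI
  point load 61.25 at a = 5.2: Pa²(3L − a)/(6EI) = 3947/EI
  δ_0 = 7577/EI
Tip deflection under a unit load at C: L³/(3EI) = 91.54/EI.
With EI = 70000 kN·m²: δ_0 = 0.10824 m and δ_{CC} = 0.001308 m/kN.
Compatibility — the beam at C must follow the support down by 0.025 m: δ_0 − R_C·δ_{CC} = 0.025, so R_C = (0.10824 − 0.025)/0.001308 = 63.65 kN.
Moment equilibrium about A: M_A = Σ(load moments about A) − R_C·L = 780.4 − 63.65×6.5 = 366.6 kN·m.

M_A = 366.6 kN·m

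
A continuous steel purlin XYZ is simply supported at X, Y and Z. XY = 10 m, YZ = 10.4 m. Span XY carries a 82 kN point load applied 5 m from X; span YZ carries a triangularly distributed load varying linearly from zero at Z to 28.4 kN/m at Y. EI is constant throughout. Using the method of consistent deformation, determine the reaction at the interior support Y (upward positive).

Insert a hinge at Y; M_Y is the redundant, and each span becomes simply supported.
Discontinuity in slope at Y on the released structure — sum the simple-span end rotations:
  span XY: point load 82 at a = 5: Pab(L + a)/(6LEI) = 512.5/EI
  span YZ: triangular load, peak 28.4: w₀L³/(45EI) = 709.9/EI
  relative rotation θ_0 = (512.5 + 709.9)/EI = 1222/EI
A unit hogging moment at Y produces rotation L₁/(3EI) + L₂/(3EI) = 6.8/EI.
Slope continuity at Y: θ_0 = M_Y·6.8/EI, so M_Y = 1222/6.8 = 179.8 kN·m (hogging).
Span XY, ΣM about X with M_Y applied at Y: R_Y^{XY}·10 = 410 + 179.8, so R_Y^{XY} = 58.98 kN and R_X = 82 − 58.98 = 23.02 kN.
Span YZ, ΣM about Z: R_Y^{YZ}·10.4 = 1024 + 179.8, so R_Y^{YZ} = 115.7 kN and R_Z = 147.7 − 115.7 = 31.94 kN.
R_Y = 58.98 + 115.7 = 174.7 kN.

R_Y = 174.7 kN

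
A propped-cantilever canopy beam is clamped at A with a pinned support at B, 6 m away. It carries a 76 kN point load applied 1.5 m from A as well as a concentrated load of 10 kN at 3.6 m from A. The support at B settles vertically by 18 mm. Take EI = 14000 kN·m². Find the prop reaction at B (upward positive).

Remove the prop at B; the released (primary) structure is a cantilever built in at A.
Deflection at B on the released cantilever, summing each load's contribution:
  point load 76 at a = 1.5: Pa²(3L − a)/(6EI) = 470.2/EI
  point load 10 at a = 3.6: Pa²(3L − a)/(6EI) = 311/EI
  δ_0 = 781.3/EI
Flexibility coefficient — unit upward force at B: δ_{BB} = L³/(3EI) = 72/EI.
With EI = 14000 kN·m²: δ_0 = 0.055806 m and δ_{BB} = 0.005143 m/kN.
Compatibility — the beam at B must follow the support down by 0.018 m: δ_0 − R_B·δ_{BB} = 0.018, so R_B = (0.055806 − 0.018)/0.005143 = 7.351 kN.

R_B = 7.351 kN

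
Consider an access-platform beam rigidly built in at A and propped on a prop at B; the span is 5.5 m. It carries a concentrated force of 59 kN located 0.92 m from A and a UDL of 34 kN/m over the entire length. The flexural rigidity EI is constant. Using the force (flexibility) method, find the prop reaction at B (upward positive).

Remove the prop at B; the released (primary) structure is a cantilever built in at A.
Downward deflection at the released point B due to the loads:
  point load 59 at a = 0.92: Pa²(3L − a)/(6EI) = 129.7/EI
  UDL 34: wL⁴/(8EI) = 3889/EI
  δ_0 = 4019/EI
Flexibility coefficient — unit upward force at B: δ_{BB} = L³/(3EI) = 55.46/EI.
The prop prevents deflection at B: R_B = δ_0/δ_{BB} = 4019/55.46 = 72.46 kN.

R_B = 72.46 kN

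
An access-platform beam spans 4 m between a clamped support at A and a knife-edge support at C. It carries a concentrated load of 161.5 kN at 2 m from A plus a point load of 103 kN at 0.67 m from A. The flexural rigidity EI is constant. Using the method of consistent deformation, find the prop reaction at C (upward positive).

Remove the prop at C; the released (primary) structure is a cantilever built in at A.
Deflection at C on the released cantilever, summing each load's contribution:
  point load 161.5 at a = 2: Pa²(3L − a)/(6EI) = 1077/EI
  point load 103 at a = 0.67: Pa²(3L − a)/(6EI) = 87.31/EI
  δ_0 = 1164/EI
Tip deflection under a unit load at C: L³/(3EI) = 21.33/EI.
The prop prevents deflection at C: R_C = δ_0/δ_{CC} = 1164/21.33 = 54.56 kN.

R_C = 54.56 kN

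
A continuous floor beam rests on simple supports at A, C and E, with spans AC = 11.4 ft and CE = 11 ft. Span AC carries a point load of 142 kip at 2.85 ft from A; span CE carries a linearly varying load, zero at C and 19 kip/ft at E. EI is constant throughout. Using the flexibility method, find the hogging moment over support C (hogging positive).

M_C = 162.4 kip·ft

Release continuity at C by inserting a hinge; the redundant is the internal moment M_C. The primary structure is two simply-supported spans AC and CE.
End slopes at the hinge C, treating each span as simply supported:
  span AC: point load 142 at a = 2.85: Pab(L + a)/(6LEI) = 720.9/EI
  span CE: triangular load, peak 19: 7w₀L³/(360EI) = 491.7/EI
  relative rotation θ_0 = (720.9 + 491.7)/EI = 1213/EI
A unit hogging moment at C produces rotation L₁/(3EI) + L₂/(3EI) = 7.467/EI.
Compatibility: M_C·(L₁+L₂)/(3EI) = θ_0, giving M_C = 162.4 kip·ft (hogging).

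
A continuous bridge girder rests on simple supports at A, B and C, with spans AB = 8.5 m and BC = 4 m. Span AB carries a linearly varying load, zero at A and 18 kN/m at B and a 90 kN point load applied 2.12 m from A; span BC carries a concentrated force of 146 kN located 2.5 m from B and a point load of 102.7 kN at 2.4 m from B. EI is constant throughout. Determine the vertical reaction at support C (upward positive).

R_C = 109.9 kN

Take M_B as the redundant. Released structure: two simple spans AB and BC with a hinge at B.
End slopes at the hinge B, treating each span as simply supported:
  span AB: triangular load, peak 18: w₀L³/(45EI) = 245.7/EI
  span AB: point load 90 at a = 2.12: Pab(L + a)/(6LEI) = 253.5/EI
  span BC: point load 146 at a = 2.5: Pab(L + b)/(6LEI) = 125.5/EI
  span BC: point load 102.7 at a = 2.4: Pab(L + b)/(6LEI) = 92.02/EI
  relative rotation θ_0 = (499.1 + 217.5)/EI = 716.6/EI
A unit hogging moment at B produces rotation L₁/(3EI) + L₂/(3EI) = 4.167/EI.
Slope continuity at B: θ_0 = M_B·4.167/EI, so M_B = 716.6/4.167 = 172 kN·m (hogging).
Span BC, ΣM about C: R_B^{BC}·4 = 383.3 + 172, so R_B^{BC} = 138.8 kN and R_C = 248.7 − 138.8 = 109.9 kN.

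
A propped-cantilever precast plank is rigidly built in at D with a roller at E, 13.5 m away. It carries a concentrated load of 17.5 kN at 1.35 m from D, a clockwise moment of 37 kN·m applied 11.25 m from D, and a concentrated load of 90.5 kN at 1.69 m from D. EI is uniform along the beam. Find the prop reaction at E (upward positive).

Choose R_E as the redundant. The primary structure is the cantilever fixed at D.
Free-end deflection of the primary structure under the applied loading (downward +):
  point load 17.5 at a = 1.35: Pa²(3L − a)/(6EI) = 208.1/EI
  clockwise couple 37 at a = 11.25: M₀a(2L − a)/(2EI) = 3278/EI
  point load 90.5 at a = 1.69: Pa²(3L − a)/(6EI) = 1672/EI
  δ_0 = 5158/EI
Tip deflection under a unit load at E: L³/(3EI) = 820.1/EI.
The prop prevents deflection at E: R_E = δ_0/δ_{EE} = 5158/820.1 = 6.289 kN.

R_E = 6.289 kN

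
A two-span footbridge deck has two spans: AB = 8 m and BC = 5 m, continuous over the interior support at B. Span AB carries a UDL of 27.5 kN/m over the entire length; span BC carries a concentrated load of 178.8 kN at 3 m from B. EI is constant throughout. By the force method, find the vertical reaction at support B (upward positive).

R_B = 244.3 kN

Insert a hinge at B; M_B is the redundant, and each span becomes simply supported.
Discontinuity in slope at B on the released structure — sum the simple-span end rotations:
  span AB: UDL 27.5: wL³/(24EI) = 586.7/EI
  span BC: point load 178.8 at a = 3: Pab(L + b)/(6LEI) = 250.3/EI
  relative rotation θ_0 = (586.7 + 250.3)/EI = 837/EI
A unit hogging moment at B produces rotation L₁/(3EI) + L₂/(3EI) = 4.333/EI.
Compatibility: M_B·(L₁+L₂)/(3EI) = θ_0, giving M_B = 193.2 kN·m (hogging).
Span AB, ΣM about A with M_B applied at B: R_B^{AB}·8 = 880 + 193.2, so R_B^{AB} = 134.1 kN and R_A = 220 − 134.1 = 85.86 kN.
Span BC, ΣM about C: R_B^{BC}·5 = 357.6 + 193.2, so R_B^{BC} = 110.2 kN and R_C = 178.8 − 110.2 = 68.65 kN.
R_B = 134.1 + 110.2 = 244.3 kN.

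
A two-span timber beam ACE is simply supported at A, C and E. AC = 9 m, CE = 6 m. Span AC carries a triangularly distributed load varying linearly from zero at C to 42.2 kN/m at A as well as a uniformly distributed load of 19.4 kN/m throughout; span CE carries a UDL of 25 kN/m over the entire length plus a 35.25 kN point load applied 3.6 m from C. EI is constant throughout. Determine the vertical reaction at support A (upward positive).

Release continuity at C by inserting a hinge; the redundant is the internal moment M_C. The primary structure is two simply-supported spans AC and CE.
Rotations at C on the released spans (each span's end-slope, ×1/EI):
  span AC: triangular load, peak 42.2: 7w₀L³/(360EI) = 598.2/EI
  span AC: UDL 19.4: wL³/(24EI) = 589.3/EI
  span CE: UDL 25: wL³/(24EI) = 225/EI
  span CE: point load 35.25 at a = 3.6: Pab(L + b)/(6LEI) = 71.06/EI
  relative rotation θ_0 = (1187 + 296.1)/EI = 1484/EI
A unit hogging moment at C produces rotation L₁/(3EI) + L₂/(3EI) = 5/EI.
Compatibility: M_C·(L₁+L₂)/(3EI) = θ_0, giving M_C = 296.7 kN·m (hogging).
Span AC, ΣM about A with M_C applied at C: R_C^{AC}·9 = 1355 + 296.7, so R_C^{AC} = 183.6 kN and R_A = 364.5 − 183.6 = 180.9 kN.

R_A = 180.9 kN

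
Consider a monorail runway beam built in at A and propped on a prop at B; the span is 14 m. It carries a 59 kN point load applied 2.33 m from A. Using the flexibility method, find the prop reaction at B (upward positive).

R_B = 2.315 kN

Take the reaction at B as the redundant and release it; the primary structure is a cantilever fixed at A.
Downward deflection at the released point B due to the loads:
  point load 59 at a = 2.33: Pa²(3L − a)/(6EI) = 2118/EI
Tip deflection under a unit load at B: L³/(3EI) = 914.7/EI.
The prop prevents deflection at B: R_B = δ_0/δ_{BB} = 2118/914.7 = 2.315 kN.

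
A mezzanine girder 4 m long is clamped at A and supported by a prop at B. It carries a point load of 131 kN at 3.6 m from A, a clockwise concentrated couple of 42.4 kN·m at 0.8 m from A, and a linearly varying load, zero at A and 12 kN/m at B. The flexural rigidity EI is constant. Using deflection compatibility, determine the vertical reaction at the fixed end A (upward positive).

R_A = 24.66 kN

Take the reaction at B as the redundant and release it; the primary structure is a cantilever fixed at A.
Downward deflection at the released point B due to the loads:
  point load 131 at a = 3.6: Pa²(3L − a)/(6EI) = 2377/EI
  clockwise couple 42.4 at a = 0.8: M₀a(2L − a)/(2EI) = 122.1/EI
  triangular load, peak 12 at the free end: 11w₀L⁴/(120EI) = 281.6/EI
  δ_0 = 2781/EI
Flexibility coefficient — unit upward force at B: δ_{BB} = L³/(3EI) = 21.33/EI.
The prop prevents deflection at B: R_B = δ_0/δ_{BB} = 2781/21.33 = 130.3 kN.
Vertical equilibrium: R_A = ΣP − R_B = 155 − 130.3 = 24.66 kN.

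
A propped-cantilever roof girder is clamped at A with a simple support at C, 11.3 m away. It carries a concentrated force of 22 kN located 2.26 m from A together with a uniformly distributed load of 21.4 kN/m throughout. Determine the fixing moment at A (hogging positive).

Choose R_C as the redundant. The primary structure is the cantilever fixed at A.
Downward deflection at the released point C due to the loads:
  point load 22 at a = 2.26: Pa²(3L − a)/(6EI) = 592.5/EI
  UDL 21.4: wL⁴/(8EI) = 43615/EI
  δ_0 = 44208/EI
Tip deflection under a unit load at C: L³/(3EI) = 481/EI.
Compatibility at C: δ_0 − R_C·δ_{CC} = 0, so R_C = 44208/481 = 91.91 kN.
Moment equilibrium about A: M_A = Σ(load moments about A) − R_C·L = 1416 − 91.91×11.3 = 377.4 kN·m.

M_A = 377.4 kN·m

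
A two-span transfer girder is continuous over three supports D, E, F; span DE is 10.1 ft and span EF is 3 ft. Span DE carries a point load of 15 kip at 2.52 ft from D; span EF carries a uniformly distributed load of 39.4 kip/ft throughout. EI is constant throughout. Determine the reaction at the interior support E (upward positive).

Insert a hinge at E; M_E is the redundant, and each span becomes simply supported.
Rotations at E on the released spans (each span's end-slope, ×1/EI):
  span DE: point load 15 at a = 2.52: Pab(L + a)/(6LEI) = 59.67/EI
  span EF: UDL 39.4: wL³/(24EI) = 44.33/EI
  relative rotation θ_0 = (59.67 + 44.33)/EI = 104/EI
A unit hogging moment at E produces rotation L₁/(3EI) + L₂/(3EI) = 4.367/EI.
Slope continuity at E: θ_0 = M_E·4.367/EI, so M_E = 104/4.367 = 23.82 kip·ft (hogging).
Span DE, ΣM about D with M_E applied at E: R_E^{DE}·10.1 = 37.8 + 23.82, so R_E^{DE} = 6.101 kip and R_D = 15 − 6.101 = 8.899 kip.
Span EF, ΣM about F: R_E^{EF}·3 = 177.3 + 23.82, so R_E^{EF} = 67.04 kip and R_F = 118.2 − 67.04 = 51.16 kip.
R_E = 6.101 + 67.04 = 73.14 kip.

R_E = 73.14 kip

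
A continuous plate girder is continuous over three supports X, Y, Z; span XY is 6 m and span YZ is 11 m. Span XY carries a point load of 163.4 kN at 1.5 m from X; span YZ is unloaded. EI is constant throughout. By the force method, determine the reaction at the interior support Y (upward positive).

Take M_Y as the redundant. Released structure: two simple spans XY and YZ with a hinge at Y.
Rotations at Y on the released spans (each span's end-slope, ×1/EI):
  span XY: point load 163.4 at a = 1.5: Pab(L + a)/(6LEI) = 229.8/EI
  relative rotation θ_0 = (229.8 + 0)/EI = 229.8/EI
A unit hogging moment at Y produces rotation L₁/(3EI) + L₂/(3EI) = 5.667/EI.
Compatibility: M_Y·(L₁+L₂)/(3EI) = θ_0, giving M_Y = 40.55 kN·m (hogging).
Span XY, ΣM about X with M_Y applied at Y: R_Y^{XY}·6 = 245.1 + 40.55, so R_Y^{XY} = 47.61 kN and R_X = 163.4 − 47.61 = 115.8 kN.
Span YZ, ΣM about Z: R_Y^{YZ}·11 = 0 + 40.55, so R_Y^{YZ} = 3.686 kN and R_Z = 0 − 3.686 = -3.686 kN.
R_Y = 47.61 + 3.686 = 51.29 kN.

R_Y = 51.29 kN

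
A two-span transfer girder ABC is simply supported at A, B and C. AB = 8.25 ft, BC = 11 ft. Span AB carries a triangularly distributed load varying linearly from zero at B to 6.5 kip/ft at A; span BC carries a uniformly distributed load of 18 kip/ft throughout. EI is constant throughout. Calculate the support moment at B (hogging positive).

Take M_B as the redundant. Released structure: two simple spans AB and BC with a hinge at B.
Discontinuity in slope at B on the released structure — sum the simple-span end rotations:
  span AB: triangular load, peak 6.5: 7w₀L³/(360EI) = 70.97/EI
  span BC: UDL 18: wL³/(24EI) = 998.2/EI
  relative rotation θ_0 = (70.97 + 998.2)/EI = 1069/EI
A unit hogging moment at B produces rotation L₁/(3EI) + L₂/(3EI) = 6.417/EI.
Compatibility: M_B·(L₁+L₂)/(3EI) = θ_0, giving M_B = 166.6 kip·ft (hogging).

M_B = 166.6 kip·ft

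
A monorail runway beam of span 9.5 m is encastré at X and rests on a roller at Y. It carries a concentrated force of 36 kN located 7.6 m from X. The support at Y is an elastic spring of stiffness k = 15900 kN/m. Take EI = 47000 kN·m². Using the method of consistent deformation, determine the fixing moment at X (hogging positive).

M_X = 35.3 kN·m

Release the roller at Y. Primary structure: cantilever fixed at X.
Free-end deflection of the primary structure under the applied loading (downward +):
  point load 36 at a = 7.6: Pa²(3L − a)/(6EI) = 7243/EI
Tip deflection under a unit load at Y: L³/(3EI) = 285.8/EI.
With EI = 47000 kN·m²: δ_0 = 0.15411 m and δ_{YY} = 0.006081 m/kN.
Compatibility — the spring shortens by R_Y/k under the reaction it provides: δ_0 − R_Y·δ_{YY} = R_Y/k. With 1/k = 0.000063 m/kN, R_Y = δ_0 / (δ_{YY} + 1/k) = 0.15411 / (0.006081 + 0.000063) = 25.08 kN.
Moment equilibrium about X: M_X = Σ(load moments about X) − R_Y·L = 273.6 − 25.08×9.5 = 35.3 kN·m.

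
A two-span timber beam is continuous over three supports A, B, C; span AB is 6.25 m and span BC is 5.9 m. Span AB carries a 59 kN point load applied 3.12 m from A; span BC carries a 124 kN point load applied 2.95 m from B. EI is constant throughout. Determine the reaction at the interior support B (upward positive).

R_B = 125.1 kN

Release continuity at B by inserting a hinge; the redundant is the internal moment M_B. The primary structure is two simply-supported spans AB and BC.
Discontinuity in slope at B on the released structure — sum the simple-span end rotations:
  span AB: point load 59 at a = 3.12: Pab(L + a)/(6LEI) = 144/EI
  span BC: point load 124 at a = 2.95: Pab(L + b)/(6LEI) = 269.8/EI
  relative rotation θ_0 = (144 + 269.8)/EI = 413.7/EI
A unit hogging moment at B produces rotation L₁/(3EI) + L₂/(3EI) = 4.05/EI.
Compatibility: M_B·(L₁+L₂)/(3EI) = θ_0, giving M_B = 102.2 kN·m (hogging).
Span AB, ΣM about A with M_B applied at B: R_B^{AB}·6.25 = 184.1 + 102.2, so R_B^{AB} = 45.8 kN and R_A = 59 − 45.8 = 13.2 kN.
Span BC, ΣM about C: R_B^{BC}·5.9 = 365.8 + 102.2, so R_B^{BC} = 79.32 kN and R_C = 124 − 79.32 = 44.68 kN.
R_B = 45.8 + 79.32 = 125.1 kN.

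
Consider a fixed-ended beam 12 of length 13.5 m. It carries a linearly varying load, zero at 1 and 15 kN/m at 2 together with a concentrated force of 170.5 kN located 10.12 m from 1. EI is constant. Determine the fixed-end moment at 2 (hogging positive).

M_2 = 460.5 kN·m

Release both end moments; the primary structure is a simply-supported span 12 with redundants M_1 and M_2.
End rotations of the released simple span under the applied load (×1/EI):
  at 1: triangular load, peak 15: 7w₀L³/(360EI) = 717.6/EI
  at 2: triangular load, peak 15: w₀L³/(45EI) = 820.1/EI
  at 1: point load 170.5 at a = 10.12: Pab(L + b)/(6LEI) = 1215/EI
  at 2: point load 170.5 at a = 10.12: Pab(L + a)/(6LEI) = 1701/EI
  θ_10 = 1933/EI,  θ_20 = 2521/EI
Flexibility coefficients: a unit moment at one end gives L/(3EI) there and L/(6EI) at the far end, so f₁₁ = f₂₂ = 4.5/EI and f₁₂ = f₂₁ = 2.25/EI.
Compatibility — zero rotation at each built-in end:
  4.5 M_1 + 2.25 M_2 = 1933
  2.25 M_1 + 4.5 M_2 = 2521
Solving the pair gives M_1 = 199.3 kN·m and M_2 = 460.5 kN·m (hogging).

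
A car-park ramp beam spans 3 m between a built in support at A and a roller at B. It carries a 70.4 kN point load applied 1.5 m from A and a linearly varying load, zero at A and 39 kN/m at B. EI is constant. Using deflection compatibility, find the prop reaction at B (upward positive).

Release the roller at B. Primary structure: cantilever fixed at A.
Free-end deflection of the primary structure under the applied loading (downward +):
  point load 70.4 at a = 1.5: Pa²(3L − a)/(6EI) = 198/EI
  triangular load, peak 39 at the free end: 11w₀L⁴/(120EI) = 289.6/EI
  δ_0 = 487.6/EI
Tip deflection under a unit load at B: L³/(3EI) = 9/EI.
Compatibility at B: δ_0 − R_B·δ_{BB} = 0, so R_B = 487.6/9 = 54.17 kN.

R_B = 54.17 kN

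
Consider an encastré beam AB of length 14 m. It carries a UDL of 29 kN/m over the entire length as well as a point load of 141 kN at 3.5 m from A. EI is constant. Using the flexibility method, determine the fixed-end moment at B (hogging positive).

M_B = 566.2 kN·m

Take the two fixed-end moments M_A, M_B as redundants; the released structure is the simple span AB.
On the primary (simply-supported) span, the end slopes from the loading are:
  at A: UDL 29: wL³/(24EI) = 3316/EI
  at B: UDL 29: wL³/(24EI) = 3316/EI
  at A: point load 141 at a = 3.5: Pab(L + b)/(6LEI) = 1511/EI
  at B: point load 141 at a = 3.5: Pab(L + a)/(6LEI) = 1080/EI
  θ_A0 = 4827/EI,  θ_B0 = 4395/EI
Flexibility coefficients: a unit moment at one end gives L/(3EI) there and L/(6EI) at the far end, so f₁₁ = f₂₂ = 4.667/EI and f₁₂ = f₂₁ = 2.333/EI.
Compatibility — zero rotation at each built-in end:
  4.667 M_A + 2.333 M_B = 4827
  2.333 M_A + 4.667 M_B = 4395
Solving the pair gives M_A = 751.3 kN·m and M_B = 566.2 kN·m (hogging).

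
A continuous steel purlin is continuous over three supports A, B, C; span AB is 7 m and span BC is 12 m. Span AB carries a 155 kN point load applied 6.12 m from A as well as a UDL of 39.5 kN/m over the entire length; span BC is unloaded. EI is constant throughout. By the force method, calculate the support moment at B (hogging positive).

M_B = 130.3 kN·m

Take M_B as the redundant. Released structure: two simple spans AB and BC with a hinge at B.
End slopes at the hinge B, treating each span as simply supported:
  span AB: point load 155 at a = 6.12: Pab(L + a)/(6LEI) = 260.8/EI
  span AB: UDL 39.5: wL³/(24EI) = 564.5/EI
  relative rotation θ_0 = (825.3 + 0)/EI = 825.3/EI
A unit hogging moment at B produces rotation L₁/(3EI) + L₂/(3EI) = 6.333/EI.
Slope continuity at B: θ_0 = M_B·6.333/EI, so M_B = 825.3/6.333 = 130.3 kN·m (hogging).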